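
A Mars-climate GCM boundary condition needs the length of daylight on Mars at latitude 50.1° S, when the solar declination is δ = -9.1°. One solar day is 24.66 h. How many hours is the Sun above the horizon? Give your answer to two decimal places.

cos h₀ = −tan ϕ · tan δ = −tan(-50.1°) × tan(-9.100°) = -0.1916, so h₀ = 1.7636 rad = 101.04°.
Daylight = 2h₀/(2π) × 24.66 h = (1.7636/π) × 24.66 = 13.84 h.

13.84 h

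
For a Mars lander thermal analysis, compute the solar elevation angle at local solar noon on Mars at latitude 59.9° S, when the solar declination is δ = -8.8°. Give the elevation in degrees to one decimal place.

At local noon the hour angle is zero, so the zenith angle equals |φ − δ| = |-59.9° − (-8.800°)| = 51.100°.
Elevation = 90° − 51.100° = 38.9°.

38.9°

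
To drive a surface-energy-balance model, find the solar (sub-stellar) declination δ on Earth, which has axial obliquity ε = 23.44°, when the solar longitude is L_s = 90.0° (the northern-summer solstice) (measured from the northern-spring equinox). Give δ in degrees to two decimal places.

sin δ = sin ε · sin L_s = sin 23.44° × sin 90.0° = 0.397789.
δ = arcsin(0.397789) = +23.44°.

δ = +23.44°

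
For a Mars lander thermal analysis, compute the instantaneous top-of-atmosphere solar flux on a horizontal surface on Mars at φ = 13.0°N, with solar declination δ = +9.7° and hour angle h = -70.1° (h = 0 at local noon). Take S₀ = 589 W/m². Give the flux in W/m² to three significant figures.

cos θ_z = sin φ sin δ + cos φ cos δ cos h = 0.037902 + 0.326914 = 0.364816.
Flux = S₀ · cos θ_z = 589 × 0.364816 = 214.9 W/m².

215 W/m²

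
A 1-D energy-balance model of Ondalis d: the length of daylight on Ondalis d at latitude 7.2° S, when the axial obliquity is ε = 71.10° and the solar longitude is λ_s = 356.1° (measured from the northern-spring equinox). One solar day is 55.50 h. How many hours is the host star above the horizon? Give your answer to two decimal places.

27.89 h

Solar declination: sin δ = sin ε · sin λ_s = sin 71.10° × sin 356.1° = -0.06435, so δ = -3.689°.
cos H₀ = −tan φ · tan δ = −tan(-7.2°) × tan(-3.689°) = -0.0081, so H₀ = 1.5789 rad = 90.47°.
Daylight = 2H₀/(2π) × 55.50 h = (1.5789/π) × 55.50 = 27.89 h.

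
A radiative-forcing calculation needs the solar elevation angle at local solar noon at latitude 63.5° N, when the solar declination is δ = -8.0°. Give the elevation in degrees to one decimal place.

18.5°

At local noon the hour angle is zero, so the zenith angle equals |φ − δ| = |+63.5° − (-8.000°)| = 71.500°.
Elevation = 90° − 71.500° = 18.5°.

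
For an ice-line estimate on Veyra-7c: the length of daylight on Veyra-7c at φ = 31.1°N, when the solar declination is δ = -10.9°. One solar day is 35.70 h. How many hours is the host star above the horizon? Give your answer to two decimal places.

16.53 h

cos H₀ = −tan φ · tan δ = −tan(+31.1°) × tan(-10.900°) = 0.1162, so H₀ = 1.4544 rad = 83.33°.
Daylight = 2H₀/(2π) × 35.70 h = (1.4544/π) × 35.70 = 16.53 h.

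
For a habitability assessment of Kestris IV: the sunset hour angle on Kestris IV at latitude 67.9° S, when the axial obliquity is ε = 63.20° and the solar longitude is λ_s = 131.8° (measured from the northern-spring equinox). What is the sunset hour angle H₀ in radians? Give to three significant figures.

H₀ = 0.00 rad

Solar declination: sin δ = sin ε · sin λ_s = sin 63.20° × sin 131.8° = 0.66540, so δ = +41.713°.
cos H₀ = −tan φ · tan δ = 2.1952 ≥ 1, so the host star never rises (polar night) and H₀ = 0.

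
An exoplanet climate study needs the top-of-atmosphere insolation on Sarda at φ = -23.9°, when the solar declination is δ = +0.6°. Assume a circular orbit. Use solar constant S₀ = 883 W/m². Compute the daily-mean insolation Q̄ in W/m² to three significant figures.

Q̄ ≈ 255 W/m²

cos H₀ = −tan(-23.9°) tan(+0.600°) = 0.0046, H₀ = 1.5662 rad.
Bracket: H₀ sin φ sin δ + cos φ cos δ sin H₀ = 1.5662×-0.40514×0.01047 + 0.91425×0.99995×0.99999 = -0.006644 + 0.914195 = 0.907551.
Q̄ = (S₀/π) × [bracket] = (883/π) × 0.907551 = 255.1 W/m².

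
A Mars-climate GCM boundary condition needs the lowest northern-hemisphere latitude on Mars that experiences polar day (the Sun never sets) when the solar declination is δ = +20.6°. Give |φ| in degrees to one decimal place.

|φ| = 69.4°

Polar day requires cos H₀ = −tan φ tan δ ≤ −1, i.e. tan φ tan δ ≥ 1.
The boundary is |tan φ| · |tan δ| = 1, so |φ| = 90° − |δ| = 90° − 20.6° = 69.4° in the northern hemisphere.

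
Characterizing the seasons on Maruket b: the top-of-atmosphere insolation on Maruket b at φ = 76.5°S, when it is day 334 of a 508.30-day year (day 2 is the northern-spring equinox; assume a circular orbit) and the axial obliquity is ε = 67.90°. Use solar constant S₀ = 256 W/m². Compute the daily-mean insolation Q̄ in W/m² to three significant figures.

Q̄ ≈ 189 W/m²

Solar longitude: λ_s = 360° × (334 − 2)/508.30 = 235.137°.
sin δ = sin 67.90° × sin 235.137° = -0.76023, so δ = -49.485°.
cos H₀ = −tan(-76.5°) tan(-49.485°) = -4.8743 ≤ −1 ⇒ polar day, H₀ = π.
Bracket: H₀ sin φ sin δ + cos φ cos δ sin H₀ = 3.1416×-0.97237×-0.76023 + 0.23345×0.64965×0.00000 = 2.322349 + 0.000000 = 2.322349.
Q̄ = (S₀/π) × [bracket] = (256/π) × 2.322349 = 189.2 W/m².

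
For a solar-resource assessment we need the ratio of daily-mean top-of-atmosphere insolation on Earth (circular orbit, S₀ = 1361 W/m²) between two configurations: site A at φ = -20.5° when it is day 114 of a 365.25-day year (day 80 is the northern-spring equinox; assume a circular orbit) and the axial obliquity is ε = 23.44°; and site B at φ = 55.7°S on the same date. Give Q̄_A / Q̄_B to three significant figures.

— Configuration A (φ=-20.5°):
Solar longitude: λ_s = 360° × (114 − 80)/365.25 = 33.511°.
sin δ = sin 23.44° × sin 33.511° = 0.21962, so δ = +12.687°.
cos H₀ = −tan(-20.5°) tan(+12.687°) = 0.0842, H₀ = 1.4865 rad.
Bracket: H₀ sin φ sin δ + cos φ cos δ sin H₀ = 1.4865×-0.35021×0.21962 + 0.93667×0.97559×0.99645 = -0.114331 + 0.910562 = 0.796231.
Q̄ = (S₀/π) × [bracket] = (1361/π) × 0.796231 = 344.94 W/m².
— Configuration B (φ=-55.7°):
cos H₀ = −tan(-55.7°) tan(+12.687°) = 0.3300, H₀ = 1.2345 rad.
Bracket: H₀ sin φ sin δ + cos φ cos δ sin H₀ = 1.2345×-0.82610×0.21962 + 0.56353×0.97559×0.94398 = -0.223973 + 0.518976 = 0.295003.
Q̄ = (S₀/π) × [bracket] = (1361/π) × 0.295003 = 127.80 W/m².
Ratio Q̄_A / Q̄_B = 344.94 / 127.80 = 2.699.

Q̄_A / Q̄_B ≈ 2.70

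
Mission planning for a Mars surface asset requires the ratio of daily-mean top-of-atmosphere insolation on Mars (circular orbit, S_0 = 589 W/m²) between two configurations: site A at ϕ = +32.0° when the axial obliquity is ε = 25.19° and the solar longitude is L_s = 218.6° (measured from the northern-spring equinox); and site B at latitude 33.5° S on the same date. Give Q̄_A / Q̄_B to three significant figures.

— Configuration A (ϕ=+32.0°):
Solar declination: sin δ = sin ε · sin L_s = sin 25.19° × sin 218.6° = -0.26554, so δ = -15.399°.
cos h₀ = −tan(+32.0°) tan(-15.399°) = 0.1721, h₀ = 1.3978 rad.
Bracket: h₀ sin ϕ sin δ + cos ϕ cos δ sin h₀ = 1.3978×0.52992×-0.26554 + 0.84805×0.96410×0.98508 = -0.196691 + 0.805406 = 0.608715.
Q̄ = (S_0/π) × [bracket] = (589/π) × 0.608715 = 114.12 W/m².
— Configuration B (ϕ=-33.5°):
cos h₀ = −tan(-33.5°) tan(-15.399°) = -0.1823, h₀ = 1.7541 rad.
Bracket: h₀ sin ϕ sin δ + cos ϕ cos δ sin h₀ = 1.7541×-0.55194×-0.26554 + 0.83389×0.96410×0.98324 = 0.257085 + 0.790479 = 1.047564.
Q̄ = (S_0/π) × [bracket] = (589/π) × 1.047564 = 196.40 W/m².
Ratio Q̄_A / Q̄_B = 114.12 / 196.40 = 0.5811.

Q̄_A / Q̄_B ≈ 0.581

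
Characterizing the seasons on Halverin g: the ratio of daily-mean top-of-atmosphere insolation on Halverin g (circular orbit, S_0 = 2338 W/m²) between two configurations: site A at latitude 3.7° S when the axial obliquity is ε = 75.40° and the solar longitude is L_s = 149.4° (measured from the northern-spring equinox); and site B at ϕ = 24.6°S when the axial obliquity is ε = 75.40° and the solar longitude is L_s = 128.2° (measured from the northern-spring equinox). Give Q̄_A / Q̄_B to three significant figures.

— Configuration A (ϕ=-3.7°):
Solar declination: sin δ = sin ε · sin L_s = sin 75.40° × sin 149.4° = 0.49260, so δ = +29.512°.
cos h₀ = −tan(-3.7°) tan(+29.512°) = 0.0366, h₀ = 1.5342 rad.
Bracket: h₀ sin ϕ sin δ + cos ϕ cos δ sin h₀ = 1.5342×-0.06453×0.49260 + 0.99792×0.87025×0.99933 = -0.048768 + 0.867858 = 0.819090.
Q̄ = (S_0/π) × [bracket] = (2338/π) × 0.819090 = 609.57 W/m².
— Configuration B (ϕ=-24.6°):
Solar declination: sin δ = sin ε · sin L_s = sin 75.40° × sin 128.2° = 0.76048, so δ = +49.507°.
cos h₀ = −tan(-24.6°) tan(+49.507°) = 0.5362, h₀ = 1.0049 rad.
Bracket: h₀ sin ϕ sin δ + cos ϕ cos δ sin h₀ = 1.0049×-0.41628×0.76048 + 0.90924×0.64936×0.84410 = -0.318124 + 0.498377 = 0.180253.
Q̄ = (S_0/π) × [bracket] = (2338/π) × 0.180253 = 134.15 W/m².
Ratio Q̄_A / Q̄_B = 609.57 / 134.15 = 4.544.

Q̄_A / Q̄_B ≈ 4.54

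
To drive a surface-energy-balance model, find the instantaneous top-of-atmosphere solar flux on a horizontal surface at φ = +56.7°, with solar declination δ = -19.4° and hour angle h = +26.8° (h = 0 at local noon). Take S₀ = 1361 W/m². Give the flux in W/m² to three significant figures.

251 W/m²

cos θ_z = sin φ sin δ + cos φ cos δ cos h = -0.277623 + 0.462226 = 0.184603.
Flux = S₀ · cos θ_z = 1361 × 0.184603 = 251.2 W/m².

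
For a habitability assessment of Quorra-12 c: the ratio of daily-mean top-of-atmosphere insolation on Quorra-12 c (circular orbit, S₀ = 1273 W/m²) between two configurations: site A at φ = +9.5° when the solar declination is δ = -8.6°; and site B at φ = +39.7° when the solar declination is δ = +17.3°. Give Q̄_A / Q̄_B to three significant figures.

Q̄_A / Q̄_B ≈ 0.886

— Configuration A (φ=+9.5°):
cos H₀ = −tan(+9.5°) tan(-8.600°) = 0.0253, H₀ = 1.5455 rad.
Bracket: H₀ sin φ sin δ + cos φ cos δ sin H₀ = 1.5455×0.16505×-0.14954 + 0.98629×0.98876×0.99968 = -0.038145 + 0.974892 = 0.936747.
Q̄ = (S₀/π) × [bracket] = (1273/π) × 0.936747 = 379.58 W/m².
— Configuration B (φ=+39.7°):
cos H₀ = −tan(+39.7°) tan(+17.300°) = -0.2586, H₀ = 1.8324 rad.
Bracket: H₀ sin φ sin δ + cos φ cos δ sin H₀ = 1.8324×0.63877×0.29737 + 0.76940×0.95476×0.96599 = 0.348066 + 0.709609 = 1.057675.
Q̄ = (S₀/π) × [bracket] = (1273/π) × 1.057675 = 428.58 W/m².
Ratio Q̄_A / Q̄_B = 379.58 / 428.58 = 0.8857.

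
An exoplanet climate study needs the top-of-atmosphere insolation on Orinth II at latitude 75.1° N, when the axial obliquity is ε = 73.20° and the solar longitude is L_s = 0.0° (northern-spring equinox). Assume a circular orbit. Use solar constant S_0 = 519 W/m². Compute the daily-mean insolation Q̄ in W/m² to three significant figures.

Q̄ ≈ 42.5 W/m²

Solar declination: sin δ = sin ε · sin L_s = sin 73.20° × sin 0.0° = 0.00000, so δ = +0.000°.
cos h₀ = −tan(+75.1°) tan(+0.000°) = -0.0000, h₀ = 1.5708 rad.
Bracket: h₀ sin ϕ sin δ + cos ϕ cos δ sin h₀ = 1.5708×0.96638×0.00000 + 0.25713×1.00000×1.00000 = 0.000000 + 0.257130 = 0.257130.
Q̄ = (S_0/π) × [bracket] = (519/π) × 0.257130 = 42.48 W/m².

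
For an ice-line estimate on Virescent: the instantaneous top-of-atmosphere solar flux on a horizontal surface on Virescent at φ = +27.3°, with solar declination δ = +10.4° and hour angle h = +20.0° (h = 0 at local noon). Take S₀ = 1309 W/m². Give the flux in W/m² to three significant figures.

1.18e+03 W/m²

cos θ_z = sin φ sin δ + cos φ cos δ cos h = 0.082795 + 0.821309 = 0.904104.
Flux = S₀ · cos θ_z = 1309 × 0.904104 = 1183 W/m².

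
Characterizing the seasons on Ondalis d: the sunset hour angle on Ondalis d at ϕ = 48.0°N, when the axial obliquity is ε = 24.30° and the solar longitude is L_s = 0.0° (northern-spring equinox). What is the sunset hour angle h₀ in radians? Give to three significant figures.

Solar declination: sin δ = sin ε · sin L_s = sin 24.30° × sin 0.0° = 0.00000, so δ = +0.000°.
cos h₀ = −tan ϕ · tan δ = −tan(+48.0°) × tan(+0.000°) = -0.0000, so h₀ = 1.5708 rad = 90.00°.

h₀ = 1.57 rad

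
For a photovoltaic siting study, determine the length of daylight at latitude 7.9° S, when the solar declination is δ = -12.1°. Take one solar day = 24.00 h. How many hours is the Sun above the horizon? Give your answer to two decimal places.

12.23 h

cos H₀ = −tan φ · tan δ = −tan(-7.9°) × tan(-12.100°) = -0.0297, so H₀ = 1.6005 rad = 91.70°.
Daylight = 2H₀/(2π) × 24.00 h = (1.6005/π) × 24.00 = 12.23 h.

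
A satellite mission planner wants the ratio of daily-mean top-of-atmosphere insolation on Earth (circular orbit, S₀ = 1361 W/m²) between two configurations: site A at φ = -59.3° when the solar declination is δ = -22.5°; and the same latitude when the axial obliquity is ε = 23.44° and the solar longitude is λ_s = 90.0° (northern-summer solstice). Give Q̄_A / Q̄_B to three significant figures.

Q̄_A / Q̄_B ≈ 17.7

— Configuration A (φ=-59.3°):
cos H₀ = −tan(-59.3°) tan(-22.500°) = -0.6976, H₀ = 2.3429 rad.
Bracket: H₀ sin φ sin δ + cos φ cos δ sin H₀ = 2.3429×-0.85985×-0.38268 + 0.51054×0.92388×0.71647 = 0.770925 + 0.337943 = 1.108868.
Q̄ = (S₀/π) × [bracket] = (1361/π) × 1.108868 = 480.38 W/m².
— Configuration B (φ=-59.3°):
Solar declination: sin δ = sin ε · sin λ_s = sin 23.44° × sin 90.0° = 0.39779, so δ = +23.440°.
cos H₀ = −tan(-59.3°) tan(+23.440°) = 0.7302, H₀ = 0.7522 rad.
Bracket: H₀ sin φ sin δ + cos φ cos δ sin H₀ = 0.7522×-0.85985×0.39779 + 0.51054×0.91748×0.68322 = -0.257282 + 0.320027 = 0.062745.
Q̄ = (S₀/π) × [bracket] = (1361/π) × 0.062745 = 27.182 W/m².
Ratio Q̄_A / Q̄_B = 480.38 / 27.182 = 17.67.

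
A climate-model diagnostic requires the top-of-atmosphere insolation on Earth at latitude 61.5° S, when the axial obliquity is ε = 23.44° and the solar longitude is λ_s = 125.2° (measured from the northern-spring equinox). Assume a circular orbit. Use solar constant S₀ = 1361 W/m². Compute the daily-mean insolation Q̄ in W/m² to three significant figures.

Q̄ ≈ 41.8 W/m²

Solar declination: sin δ = sin ε · sin λ_s = sin 23.44° × sin 125.2° = 0.32505, so δ = +18.969°.
cos H₀ = −tan(-61.5°) tan(+18.969°) = 0.6330, H₀ = 0.8853 rad.
Bracket: H₀ sin φ sin δ + cos φ cos δ sin H₀ = 0.8853×-0.87882×0.32505 + 0.47716×0.94570×0.77411 = -0.252895 + 0.349317 = 0.096422.
Q̄ = (S₀/π) × [bracket] = (1361/π) × 0.096422 = 41.77 W/m².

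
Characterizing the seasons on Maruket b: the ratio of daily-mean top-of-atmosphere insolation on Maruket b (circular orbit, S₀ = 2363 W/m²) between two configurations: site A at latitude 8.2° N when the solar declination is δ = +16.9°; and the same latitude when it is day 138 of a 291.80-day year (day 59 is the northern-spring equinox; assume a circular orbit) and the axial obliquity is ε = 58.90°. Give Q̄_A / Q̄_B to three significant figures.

— Configuration A (φ=+8.2°):
cos H₀ = −tan(+8.2°) tan(+16.900°) = -0.0438, H₀ = 1.6146 rad.
Bracket: H₀ sin φ sin δ + cos φ cos δ sin H₀ = 1.6146×0.14263×0.29070 + 0.98978×0.95681×0.99904 = 0.066945 + 0.946122 = 1.013067.
Q̄ = (S₀/π) × [bracket] = (2363/π) × 1.013067 = 761.99 W/m².
— Configuration B (φ=+8.2°):
Solar longitude: λ_s = 360° × (138 − 59)/291.80 = 97.464°.
sin δ = sin 58.90° × sin 97.464° = 0.84901, so δ = +58.104°.
cos H₀ = −tan(+8.2°) tan(+58.104°) = -0.2315, H₀ = 1.8045 rad.
Bracket: H₀ sin φ sin δ + cos φ cos δ sin H₀ = 1.8045×0.14263×0.84901 + 0.98978×0.52837×0.97282 = 0.218515 + 0.508756 = 0.727271.
Q̄ = (S₀/π) × [bracket] = (2363/π) × 0.727271 = 547.03 W/m².
Ratio Q̄_A / Q̄_B = 761.99 / 547.03 = 1.393.

Q̄_A / Q̄_B ≈ 1.39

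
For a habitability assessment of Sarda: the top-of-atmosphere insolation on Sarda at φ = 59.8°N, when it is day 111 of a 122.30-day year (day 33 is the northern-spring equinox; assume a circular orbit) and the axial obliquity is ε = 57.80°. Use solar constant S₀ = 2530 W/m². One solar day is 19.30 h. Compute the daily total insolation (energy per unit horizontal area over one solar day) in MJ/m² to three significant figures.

0.00 MJ/m²

Solar longitude: λ_s = 360° × (111 − 33)/122.30 = 229.599°.
sin δ = sin 57.80° × sin 229.599° = -0.64440, so δ = -40.121°.
cos H₀ = −tan(+59.8°) tan(-40.121°) = 1.4479 ≥ 1 ⇒ polar night, H₀ = 0 and Q̄ = 0.
Daily total = Q̄ × 19.30 h × 3600 s/h = 0.00 MJ/m².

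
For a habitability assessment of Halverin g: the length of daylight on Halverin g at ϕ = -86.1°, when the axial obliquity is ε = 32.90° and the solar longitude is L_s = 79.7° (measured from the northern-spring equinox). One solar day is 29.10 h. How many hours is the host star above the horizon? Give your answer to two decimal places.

0.00 h

Solar declination: sin δ = sin ε · sin L_s = sin 32.90° × sin 79.7° = 0.53442, so δ = +32.305°.
cos h₀ = −tan ϕ · tan δ = 9.2747 ≥ 1, so the host star never rises (polar night) and h₀ = 0.
Daylight = 2h₀/(2π) × 29.10 h = (0.0000/π) × 29.10 = 0.00 h.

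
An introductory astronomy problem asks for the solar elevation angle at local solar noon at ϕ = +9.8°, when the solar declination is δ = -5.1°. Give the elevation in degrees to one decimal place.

75.1°

At local noon the hour angle is zero, so the zenith angle equals |ϕ − δ| = |+9.8° − (-5.100°)| = 14.900°.
Elevation = 90° − 14.900° = 75.1°.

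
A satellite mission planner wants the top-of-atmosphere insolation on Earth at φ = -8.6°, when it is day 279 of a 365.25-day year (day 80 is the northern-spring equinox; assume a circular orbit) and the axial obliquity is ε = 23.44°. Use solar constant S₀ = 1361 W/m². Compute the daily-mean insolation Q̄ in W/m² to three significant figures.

Q̄ ≈ 437 W/m²

Solar longitude: λ_s = 360° × (279 − 80)/365.25 = 196.140°.
sin δ = sin 23.44° × sin 196.140° = -0.11058, so δ = -6.349°.
cos H₀ = −tan(-8.6°) tan(-6.349°) = -0.0168, H₀ = 1.5876 rad.
Bracket: H₀ sin φ sin δ + cos φ cos δ sin H₀ = 1.5876×-0.14954×-0.11058 + 0.98876×0.99387×0.99986 = 0.026253 + 0.982561 = 1.008814.
Q̄ = (S₀/π) × [bracket] = (1361/π) × 1.008814 = 437.0 W/m².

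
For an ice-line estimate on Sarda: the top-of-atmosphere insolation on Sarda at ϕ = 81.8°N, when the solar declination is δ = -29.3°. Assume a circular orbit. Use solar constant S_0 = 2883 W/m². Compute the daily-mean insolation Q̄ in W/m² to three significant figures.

cos h₀ = −tan(+81.8°) tan(-29.300°) = 3.8943 ≥ 1 ⇒ polar night, h₀ = 0 and Q̄ = 0.

Q̄ ≈ 0.00 W/m²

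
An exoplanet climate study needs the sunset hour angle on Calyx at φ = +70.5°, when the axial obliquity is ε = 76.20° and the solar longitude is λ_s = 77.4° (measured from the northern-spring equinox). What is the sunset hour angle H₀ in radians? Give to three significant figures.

H₀ = 3.14 rad

Solar declination: sin δ = sin ε · sin λ_s = sin 76.20° × sin 77.4° = 0.94775, so δ = +71.396°.
Sunrise equation: cos H₀ = −tan φ · tan δ = -8.3892 ≤ −1, so the host star never sets (polar day) and H₀ = π.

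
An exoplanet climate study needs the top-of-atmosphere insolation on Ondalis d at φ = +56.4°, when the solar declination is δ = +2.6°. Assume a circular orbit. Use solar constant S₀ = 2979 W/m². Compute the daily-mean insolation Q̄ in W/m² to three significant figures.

Q̄ ≈ 582 W/m²

cos H₀ = −tan(+56.4°) tan(+2.600°) = -0.0683, H₀ = 1.6392 rad.
Bracket: H₀ sin φ sin δ + cos φ cos δ sin H₀ = 1.6392×0.83292×0.04536 + 0.55339×0.99897×0.99766 = 0.061931 + 0.551526 = 0.613457.
Q̄ = (S₀/π) × [bracket] = (2979/π) × 0.613457 = 581.7 W/m².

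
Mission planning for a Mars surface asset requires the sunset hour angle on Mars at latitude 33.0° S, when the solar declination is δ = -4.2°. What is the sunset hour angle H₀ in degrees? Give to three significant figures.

cos H₀ = −tan φ · tan δ = −tan(-33.0°) × tan(-4.200°) = -0.0477, so H₀ = 1.6185 rad = 92.73°.

H₀ = 92.7°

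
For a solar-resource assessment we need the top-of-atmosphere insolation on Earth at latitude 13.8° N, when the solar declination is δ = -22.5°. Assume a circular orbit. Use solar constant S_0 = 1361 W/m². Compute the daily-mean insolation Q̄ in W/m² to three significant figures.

cos h₀ = −tan(+13.8°) tan(-22.500°) = 0.1017, h₀ = 1.4689 rad.
Bracket: h₀ sin ϕ sin δ + cos ϕ cos δ sin h₀ = 1.4689×0.23853×-0.38268 + 0.97113×0.92388×0.99481 = -0.134082 + 0.892551 = 0.758469.
Q̄ = (S_0/π) × [bracket] = (1361/π) × 0.758469 = 328.6 W/m².

Q̄ ≈ 329 W/m²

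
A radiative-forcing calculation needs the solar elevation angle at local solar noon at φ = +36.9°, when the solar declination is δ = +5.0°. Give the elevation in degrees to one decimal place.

58.1°

At local noon the hour angle is zero, so the zenith angle equals |φ − δ| = |+36.9° − (+5.000°)| = 31.900°.
Elevation = 90° − 31.900° = 58.1°.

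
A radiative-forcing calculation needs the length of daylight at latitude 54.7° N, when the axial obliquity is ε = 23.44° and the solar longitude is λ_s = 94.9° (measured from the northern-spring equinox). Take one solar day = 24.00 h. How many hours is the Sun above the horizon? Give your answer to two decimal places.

Solar declination: sin δ = sin ε · sin λ_s = sin 23.44° × sin 94.9° = 0.39633, so δ = +23.349°.
cos H₀ = −tan φ · tan δ = −tan(+54.7°) × tan(+23.349°) = -0.6097, so H₀ = 2.2265 rad = 127.57°.
Daylight = 2H₀/(2π) × 24.00 h = (2.2265/π) × 24.00 = 17.01 h.

17.01 h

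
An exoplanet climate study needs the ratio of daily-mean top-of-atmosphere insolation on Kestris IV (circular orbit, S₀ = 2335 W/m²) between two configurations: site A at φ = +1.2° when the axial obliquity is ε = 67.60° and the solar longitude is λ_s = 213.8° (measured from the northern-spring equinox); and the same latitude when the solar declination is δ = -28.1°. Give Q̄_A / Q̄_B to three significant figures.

— Configuration A (φ=+1.2°):
Solar declination: sin δ = sin ε · sin λ_s = sin 67.60° × sin 213.8° = -0.51432, so δ = -30.952°.
cos H₀ = −tan(+1.2°) tan(-30.952°) = 0.0126, H₀ = 1.5582 rad.
Bracket: H₀ sin φ sin δ + cos φ cos δ sin H₀ = 1.5582×0.02094×-0.51432 + 0.99978×0.85760×0.99992 = -0.016782 + 0.857343 = 0.840561.
Q̄ = (S₀/π) × [bracket] = (2335/π) × 0.840561 = 624.75 W/m².
— Configuration B (φ=+1.2°):
cos H₀ = −tan(+1.2°) tan(-28.100°) = 0.0112, H₀ = 1.5596 rad.
Bracket: H₀ sin φ sin δ + cos φ cos δ sin H₀ = 1.5596×0.02094×-0.47101 + 0.99978×0.88213×0.99994 = -0.015382 + 0.881883 = 0.866501.
Q̄ = (S₀/π) × [bracket] = (2335/π) × 0.866501 = 644.03 W/m².
Ratio Q̄_A / Q̄_B = 624.75 / 644.03 = 0.9701.

Q̄_A / Q̄_B ≈ 0.970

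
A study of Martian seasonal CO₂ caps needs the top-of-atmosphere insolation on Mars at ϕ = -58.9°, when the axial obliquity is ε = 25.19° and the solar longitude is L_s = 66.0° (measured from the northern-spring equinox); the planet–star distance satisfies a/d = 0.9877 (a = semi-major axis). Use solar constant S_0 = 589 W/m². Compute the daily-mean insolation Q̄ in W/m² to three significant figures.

Q̄ ≈ 13.7 W/m²

Solar declination: sin δ = sin ε · sin L_s = sin 25.19° × sin 66.0° = 0.38882, so δ = +22.881°.
cos h₀ = −tan(-58.9°) tan(+22.881°) = 0.6996, h₀ = 0.7959 rad.
Bracket: h₀ sin ϕ sin δ + cos ϕ cos δ sin h₀ = 0.7959×-0.85627×0.38882 + 0.51653×0.92131×0.71452 = -0.264983 + 0.340029 = 0.075046.
Inverse-square distance factor (a/d)² = 0.9877² = 0.975551.
Q̄ = (S_0/π) × 0.975551 × [bracket] = (589/π) × 0.975551 × 0.075046 = 13.73 W/m².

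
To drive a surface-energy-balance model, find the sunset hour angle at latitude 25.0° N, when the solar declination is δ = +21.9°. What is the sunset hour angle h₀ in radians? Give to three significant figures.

h₀ = 1.76 rad

cos h₀ = −tan ϕ · tan δ = −tan(+25.0°) × tan(+21.900°) = -0.1875, so h₀ = 1.7594 rad = 100.80°.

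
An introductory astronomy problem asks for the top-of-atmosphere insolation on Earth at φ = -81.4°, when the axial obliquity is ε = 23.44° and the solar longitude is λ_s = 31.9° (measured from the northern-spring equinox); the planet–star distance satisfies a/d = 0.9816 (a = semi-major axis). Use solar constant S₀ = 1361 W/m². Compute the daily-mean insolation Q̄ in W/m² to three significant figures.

Solar declination: sin δ = sin ε · sin λ_s = sin 23.44° × sin 31.9° = 0.21021, so δ = +12.134°.
cos H₀ = −tan(-81.4°) tan(+12.134°) = 1.4217 ≥ 1 ⇒ polar night, H₀ = 0 and Q̄ = 0.
Inverse-square distance factor (a/d)² = 0.9816² = 0.963539.

Q̄ ≈ 0.00 W/m²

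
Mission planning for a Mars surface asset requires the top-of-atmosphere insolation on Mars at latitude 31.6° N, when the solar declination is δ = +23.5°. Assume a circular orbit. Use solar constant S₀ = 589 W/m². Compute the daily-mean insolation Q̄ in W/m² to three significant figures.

Q̄ ≈ 213 W/m²

cos H₀ = −tan(+31.6°) tan(+23.500°) = -0.2675, H₀ = 1.8416 rad.
Bracket: H₀ sin φ sin δ + cos φ cos δ sin H₀ = 1.8416×0.52399×0.39875 + 0.85173×0.91706×0.96356 = 0.384786 + 0.752625 = 1.137411.
Q̄ = (S₀/π) × [bracket] = (589/π) × 1.137411 = 213.2 W/m².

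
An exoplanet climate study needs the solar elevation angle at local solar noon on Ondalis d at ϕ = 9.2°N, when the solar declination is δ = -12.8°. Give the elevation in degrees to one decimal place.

68.0°

At local noon the hour angle is zero, so the zenith angle equals |ϕ − δ| = |+9.2° − (-12.800°)| = 22.000°.
Elevation = 90° − 22.000° = 68.0°.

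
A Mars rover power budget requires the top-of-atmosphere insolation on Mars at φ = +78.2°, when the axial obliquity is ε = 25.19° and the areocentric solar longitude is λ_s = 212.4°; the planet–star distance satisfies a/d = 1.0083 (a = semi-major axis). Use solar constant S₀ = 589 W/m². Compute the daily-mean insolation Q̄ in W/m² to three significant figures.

sin δ = sin 25.19° × sin 212.4° = -0.22806, so δ = -13.183°.
cos H₀ = −tan(+78.2°) tan(-13.183°) = 1.1212 ≥ 1 ⇒ polar night, H₀ = 0 and Q̄ = 0.
Inverse-square distance factor (a/d)² = 1.0083² = 1.016669.

Q̄ ≈ 0.00 W/m²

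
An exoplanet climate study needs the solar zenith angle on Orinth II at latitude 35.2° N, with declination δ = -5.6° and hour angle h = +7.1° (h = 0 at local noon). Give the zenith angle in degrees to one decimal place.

θ_z = 41.3°

cos θ_z = sin ϕ sin δ + cos ϕ cos δ cos h = -0.056250 + 0.807009 = 0.750759.
θ_z = arccos(0.750759) = 41.3°.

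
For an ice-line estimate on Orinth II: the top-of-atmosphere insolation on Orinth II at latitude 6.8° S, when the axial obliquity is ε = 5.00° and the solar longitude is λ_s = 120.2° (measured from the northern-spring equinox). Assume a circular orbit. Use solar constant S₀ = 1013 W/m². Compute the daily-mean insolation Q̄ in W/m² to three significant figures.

Solar declination: sin δ = sin ε · sin λ_s = sin 5.00° × sin 120.2° = 0.07533, so δ = +4.320°.
cos H₀ = −tan(-6.8°) tan(+4.320°) = 0.0090, H₀ = 1.5618 rad.
Bracket: H₀ sin φ sin δ + cos φ cos δ sin H₀ = 1.5618×-0.11840×0.07533 + 0.99297×0.99716×0.99996 = -0.013930 + 0.990110 = 0.976180.
Q̄ = (S₀/π) × [bracket] = (1013/π) × 0.976180 = 314.8 W/m².

Q̄ ≈ 315 W/m²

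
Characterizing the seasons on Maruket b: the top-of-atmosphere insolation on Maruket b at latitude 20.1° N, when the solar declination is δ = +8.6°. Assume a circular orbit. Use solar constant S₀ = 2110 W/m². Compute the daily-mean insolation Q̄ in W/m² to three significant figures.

Q̄ ≈ 679 W/m²

cos H₀ = −tan(+20.1°) tan(+8.600°) = -0.0553, H₀ = 1.6262 rad.
Bracket: H₀ sin φ sin δ + cos φ cos δ sin H₀ = 1.6262×0.34366×0.14954 + 0.93909×0.98876×0.99847 = 0.083572 + 0.927114 = 1.010686.
Q̄ = (S₀/π) × [bracket] = (2110/π) × 1.010686 = 678.8 W/m².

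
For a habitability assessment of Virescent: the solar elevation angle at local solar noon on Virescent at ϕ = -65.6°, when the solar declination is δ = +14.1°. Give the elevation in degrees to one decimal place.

At local noon the hour angle is zero, so the zenith angle equals |ϕ − δ| = |-65.6° − (+14.100°)| = 79.700°.
Elevation = 90° − 79.700° = 10.3°.

10.3°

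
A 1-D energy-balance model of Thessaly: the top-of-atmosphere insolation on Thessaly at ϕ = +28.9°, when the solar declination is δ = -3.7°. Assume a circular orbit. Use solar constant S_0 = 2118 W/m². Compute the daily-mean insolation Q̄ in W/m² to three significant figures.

cos h₀ = −tan(+28.9°) tan(-3.700°) = 0.0357, h₀ = 1.5351 rad.
Bracket: h₀ sin ϕ sin δ + cos ϕ cos δ sin h₀ = 1.5351×0.48328×-0.06453 + 0.87546×0.99792×0.99936 = -0.047874 + 0.873080 = 0.825206.
Q̄ = (S_0/π) × [bracket] = (2118/π) × 0.825206 = 556.3 W/m².

Q̄ ≈ 556 W/m²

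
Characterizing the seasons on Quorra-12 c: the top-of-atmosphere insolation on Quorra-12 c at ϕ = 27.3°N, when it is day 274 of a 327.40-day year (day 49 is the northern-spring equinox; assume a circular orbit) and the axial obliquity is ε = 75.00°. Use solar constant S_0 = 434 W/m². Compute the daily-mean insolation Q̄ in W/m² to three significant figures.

Q̄ ≈ 0.00 W/m²

Solar longitude: L_s = 360° × (274 − 49)/327.40 = 247.404°.
sin δ = sin 75.00° × sin 247.404° = -0.89178, so δ = -63.097°.
cos h₀ = −tan(+27.3°) tan(-63.097°) = 1.0173 ≥ 1 ⇒ polar night, h₀ = 0 and Q̄ = 0.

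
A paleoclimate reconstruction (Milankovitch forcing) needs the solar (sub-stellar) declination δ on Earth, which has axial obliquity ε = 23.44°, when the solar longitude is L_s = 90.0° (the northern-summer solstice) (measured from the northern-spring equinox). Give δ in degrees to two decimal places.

δ = +23.44°

sin δ = sin ε · sin L_s = sin 23.44° × sin 90.0° = 0.397789.
δ = arcsin(0.397789) = +23.44°.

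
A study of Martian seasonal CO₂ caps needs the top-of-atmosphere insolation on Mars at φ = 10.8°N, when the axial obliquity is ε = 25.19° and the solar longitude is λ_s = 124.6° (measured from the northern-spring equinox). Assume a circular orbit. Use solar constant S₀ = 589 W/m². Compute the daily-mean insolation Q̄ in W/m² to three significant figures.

Solar declination: sin δ = sin ε · sin λ_s = sin 25.19° × sin 124.6° = 0.35034, so δ = +20.508°.
cos H₀ = −tan(+10.8°) tan(+20.508°) = -0.0714, H₀ = 1.6422 rad.
Bracket: H₀ sin φ sin δ + cos φ cos δ sin H₀ = 1.6422×0.18738×0.35034 + 0.98229×0.93662×0.99745 = 0.107805 + 0.917686 = 1.025491.
Q̄ = (S₀/π) × [bracket] = (589/π) × 1.025491 = 192.3 W/m².

Q̄ ≈ 192 W/m²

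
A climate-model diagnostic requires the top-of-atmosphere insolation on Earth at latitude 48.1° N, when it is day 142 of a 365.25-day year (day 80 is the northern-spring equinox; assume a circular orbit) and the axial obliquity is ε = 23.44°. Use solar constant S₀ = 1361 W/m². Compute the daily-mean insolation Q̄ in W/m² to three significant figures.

Q̄ ≈ 471 W/m²

Solar longitude: λ_s = 360° × (142 − 80)/365.25 = 61.109°.
sin δ = sin 23.44° × sin 61.109° = 0.34828, so δ = +20.382°.
cos H₀ = −tan(+48.1°) tan(+20.382°) = -0.4141, H₀ = 1.9977 rad.
Bracket: H₀ sin φ sin δ + cos φ cos δ sin H₀ = 1.9977×0.74431×0.34828 + 0.66783×0.93739×0.91024 = 0.517860 + 0.569826 = 1.087686.
Q̄ = (S₀/π) × [bracket] = (1361/π) × 1.087686 = 471.2 W/m².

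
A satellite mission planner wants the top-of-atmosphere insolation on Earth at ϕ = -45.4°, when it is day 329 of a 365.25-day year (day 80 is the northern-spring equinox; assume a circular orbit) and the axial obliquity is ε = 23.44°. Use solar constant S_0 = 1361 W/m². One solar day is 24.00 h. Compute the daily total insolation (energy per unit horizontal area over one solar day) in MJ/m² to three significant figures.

41.6 MJ/m²

Solar longitude: L_s = 360° × (329 − 80)/365.25 = 245.421°.
sin δ = sin 23.44° × sin 245.421° = -0.36174, so δ = -21.207°.
cos h₀ = −tan(-45.4°) tan(-21.207°) = -0.3935, h₀ = 1.9752 rad.
Bracket: h₀ sin ϕ sin δ + cos ϕ cos δ sin h₀ = 1.9752×-0.71203×-0.36174 + 0.70215×0.93228×0.91933 = 0.508752 + 0.601794 = 1.110546.
Q̄ = (S_0/π) × [bracket] = (1361/π) × 1.110546 = 481.11 W/m².
Daily total = Q̄ × 24.00 h × 3600 s/h = 481.11 × 24.00 × 3600 / 10⁶ = 41.57 MJ/m².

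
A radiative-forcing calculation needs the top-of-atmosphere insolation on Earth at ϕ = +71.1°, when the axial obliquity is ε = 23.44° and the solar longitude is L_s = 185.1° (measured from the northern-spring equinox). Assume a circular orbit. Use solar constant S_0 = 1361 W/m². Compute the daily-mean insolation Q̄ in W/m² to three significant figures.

Q̄ ≈ 118 W/m²

Solar declination: sin δ = sin ε · sin L_s = sin 23.44° × sin 185.1° = -0.03536, so δ = -2.026°.
cos h₀ = −tan(+71.1°) tan(-2.026°) = 0.1033, h₀ = 1.4673 rad.
Bracket: h₀ sin ϕ sin δ + cos ϕ cos δ sin h₀ = 1.4673×0.94609×-0.03536 + 0.32392×0.99937×0.99465 = -0.049087 + 0.321984 = 0.272897.
Q̄ = (S_0/π) × [bracket] = (1361/π) × 0.272897 = 118.2 W/m².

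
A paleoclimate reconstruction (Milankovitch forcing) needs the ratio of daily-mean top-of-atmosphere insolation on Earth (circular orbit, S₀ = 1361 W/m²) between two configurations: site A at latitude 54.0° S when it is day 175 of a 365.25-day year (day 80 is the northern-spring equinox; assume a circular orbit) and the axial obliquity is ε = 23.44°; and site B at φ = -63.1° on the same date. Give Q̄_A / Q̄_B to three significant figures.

Q̄_A / Q̄_B ≈ 5.99

— Configuration A (φ=-54.0°):
Solar longitude: λ_s = 360° × (175 − 80)/365.25 = 93.634°.
sin δ = sin 23.44° × sin 93.634° = 0.39699, so δ = +23.390°.
cos H₀ = −tan(-54.0°) tan(+23.390°) = 0.5953, H₀ = 0.9331 rad.
Bracket: H₀ sin φ sin δ + cos φ cos δ sin H₀ = 0.9331×-0.80902×0.39699 + 0.58779×0.91782×0.80348 = -0.299686 + 0.433466 = 0.133780.
Q̄ = (S₀/π) × [bracket] = (1361/π) × 0.133780 = 57.956 W/m².
— Configuration B (φ=-63.1°):
cos H₀ = −tan(-63.1°) tan(+23.390°) = 0.8526, H₀ = 0.5499 rad.
Bracket: H₀ sin φ sin δ + cos φ cos δ sin H₀ = 0.5499×-0.89180×0.39699 + 0.45243×0.91782×0.52262 = -0.194684 + 0.217018 = 0.022334.
Q̄ = (S₀/π) × [bracket] = (1361/π) × 0.022334 = 9.6755 W/m².
Ratio Q̄_A / Q̄_B = 57.956 / 9.6755 = 5.990.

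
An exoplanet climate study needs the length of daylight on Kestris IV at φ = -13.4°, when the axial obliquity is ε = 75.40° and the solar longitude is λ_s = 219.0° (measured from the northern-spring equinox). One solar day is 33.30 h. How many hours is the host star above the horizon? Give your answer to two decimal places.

18.60 h

Solar declination: sin δ = sin ε · sin λ_s = sin 75.40° × sin 219.0° = -0.60900, so δ = -37.517°.
cos H₀ = −tan φ · tan δ = −tan(-13.4°) × tan(-37.517°) = -0.1829, so H₀ = 1.7547 rad = 100.54°.
Daylight = 2H₀/(2π) × 33.30 h = (1.7547/π) × 33.30 = 18.60 h.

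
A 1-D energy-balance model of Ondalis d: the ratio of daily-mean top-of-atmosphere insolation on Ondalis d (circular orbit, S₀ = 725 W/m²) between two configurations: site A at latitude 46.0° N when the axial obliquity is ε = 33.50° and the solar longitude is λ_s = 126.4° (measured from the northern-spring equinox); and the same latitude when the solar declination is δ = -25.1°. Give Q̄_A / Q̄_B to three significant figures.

— Configuration A (φ=+46.0°):
Solar declination: sin δ = sin ε · sin λ_s = sin 33.50° × sin 126.4° = 0.44425, so δ = +26.375°.
cos H₀ = −tan(+46.0°) tan(+26.375°) = -0.5135, H₀ = 2.1100 rad.
Bracket: H₀ sin φ sin δ + cos φ cos δ sin H₀ = 2.1100×0.71934×0.44425 + 0.69466×0.89590×0.85810 = 0.674286 + 0.534035 = 1.208321.
Q̄ = (S₀/π) × [bracket] = (725/π) × 1.208321 = 278.85 W/m².
— Configuration B (φ=+46.0°):
cos H₀ = −tan(+46.0°) tan(-25.100°) = 0.4851, H₀ = 1.0643 rad.
Bracket: H₀ sin φ sin δ + cos φ cos δ sin H₀ = 1.0643×0.71934×-0.42420 + 0.69466×0.90557×0.87447 = -0.324765 + 0.550097 = 0.225332.
Q̄ = (S₀/π) × [bracket] = (725/π) × 0.225332 = 52.001 W/m².
Ratio Q̄_A / Q̄_B = 278.85 / 52.001 = 5.362.

Q̄_A / Q̄_B ≈ 5.36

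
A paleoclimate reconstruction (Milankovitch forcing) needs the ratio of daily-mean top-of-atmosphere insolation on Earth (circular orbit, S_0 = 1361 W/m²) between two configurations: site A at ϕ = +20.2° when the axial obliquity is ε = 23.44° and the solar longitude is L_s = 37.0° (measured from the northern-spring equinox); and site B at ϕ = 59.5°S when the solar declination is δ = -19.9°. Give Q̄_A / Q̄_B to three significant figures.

— Configuration A (ϕ=+20.2°):
Solar declination: sin δ = sin ε · sin L_s = sin 23.44° × sin 37.0° = 0.23940, so δ = +13.851°.
cos h₀ = −tan(+20.2°) tan(+13.851°) = -0.0907, h₀ = 1.6616 rad.
Bracket: h₀ sin ϕ sin δ + cos ϕ cos δ sin h₀ = 1.6616×0.34530×0.23940 + 0.93849×0.97092×0.99588 = 0.137356 + 0.907445 = 1.044801.
Q̄ = (S_0/π) × [bracket] = (1361/π) × 1.044801 = 452.63 W/m².
— Configuration B (ϕ=-59.5°):
cos h₀ = −tan(-59.5°) tan(-19.900°) = -0.6145, h₀ = 2.2326 rad.
Bracket: h₀ sin ϕ sin δ + cos ϕ cos δ sin h₀ = 2.2326×-0.86163×-0.34038 + 0.50754×0.94029×0.78888 = 0.654781 + 0.376481 = 1.031262.
Q̄ = (S_0/π) × [bracket] = (1361/π) × 1.031262 = 446.76 W/m².
Ratio Q̄_A / Q̄_B = 452.63 / 446.76 = 1.013.

Q̄_A / Q̄_B ≈ 1.01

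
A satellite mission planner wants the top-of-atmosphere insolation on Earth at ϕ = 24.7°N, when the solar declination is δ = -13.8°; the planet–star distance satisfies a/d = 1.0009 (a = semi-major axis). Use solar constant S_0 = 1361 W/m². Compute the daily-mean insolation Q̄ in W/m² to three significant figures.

cos h₀ = −tan(+24.7°) tan(-13.800°) = 0.1130, h₀ = 1.4576 rad.
Bracket: h₀ sin ϕ sin δ + cos ϕ cos δ sin h₀ = 1.4576×0.41787×-0.23853 + 0.90851×0.97113×0.99360 = -0.145286 + 0.876635 = 0.731349.
Inverse-square distance factor (a/d)² = 1.0009² = 1.001801.
Q̄ = (S_0/π) × 1.001801 × [bracket] = (1361/π) × 1.001801 × 0.731349 = 317.4 W/m².

Q̄ ≈ 317 W/m²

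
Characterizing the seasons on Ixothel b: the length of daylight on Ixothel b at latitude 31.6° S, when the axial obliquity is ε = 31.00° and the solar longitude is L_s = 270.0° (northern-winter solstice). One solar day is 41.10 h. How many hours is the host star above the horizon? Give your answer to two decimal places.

Solar declination: sin δ = sin ε · sin L_s = sin 31.00° × sin 270.0° = -0.51504, so δ = -31.000°.
cos h₀ = −tan ϕ · tan δ = −tan(-31.6°) × tan(-31.000°) = -0.3697, so h₀ = 1.9494 rad = 111.69°.
Daylight = 2h₀/(2π) × 41.10 h = (1.9494/π) × 41.10 = 25.50 h.

25.50 h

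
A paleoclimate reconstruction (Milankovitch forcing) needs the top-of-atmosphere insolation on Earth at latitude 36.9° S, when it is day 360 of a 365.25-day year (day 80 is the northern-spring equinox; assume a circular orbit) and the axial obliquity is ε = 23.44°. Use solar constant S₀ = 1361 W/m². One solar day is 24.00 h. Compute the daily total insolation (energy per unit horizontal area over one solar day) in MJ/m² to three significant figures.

Solar longitude: λ_s = 360° × (360 − 80)/365.25 = 275.975°.
sin δ = sin 23.44° × sin 275.975° = -0.39563, so δ = -23.305°.
cos H₀ = −tan(-36.9°) tan(-23.305°) = -0.3234, H₀ = 1.9002 rad.
Bracket: H₀ sin φ sin δ + cos φ cos δ sin H₀ = 1.9002×-0.60042×-0.39563 + 0.79968×0.91841×0.94625 = 0.451381 + 0.694958 = 1.146339.
Q̄ = (S₀/π) × [bracket] = (1361/π) × 1.146339 = 496.62 W/m².
Daily total = Q̄ × 24.00 h × 3600 s/h = 496.62 × 24.00 × 3600 / 10⁶ = 42.91 MJ/m².

42.9 MJ/m²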